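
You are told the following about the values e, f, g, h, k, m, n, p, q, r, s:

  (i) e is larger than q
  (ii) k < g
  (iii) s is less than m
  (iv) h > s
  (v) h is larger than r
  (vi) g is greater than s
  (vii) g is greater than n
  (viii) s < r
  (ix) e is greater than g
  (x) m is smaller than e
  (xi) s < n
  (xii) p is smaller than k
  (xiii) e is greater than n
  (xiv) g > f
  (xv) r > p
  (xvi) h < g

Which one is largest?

e

s is not greatest since s < m; p is not greatest since p < k; k is not greatest since k < g; q is not greatest since q < e; r is not greatest since r < h; n is not greatest since n < e; h is not greatest since h < g; m is not greatest since m < e; f is not greatest since f < g; g is not greatest since g < e.
Only e has nothing above it, so e is the largest.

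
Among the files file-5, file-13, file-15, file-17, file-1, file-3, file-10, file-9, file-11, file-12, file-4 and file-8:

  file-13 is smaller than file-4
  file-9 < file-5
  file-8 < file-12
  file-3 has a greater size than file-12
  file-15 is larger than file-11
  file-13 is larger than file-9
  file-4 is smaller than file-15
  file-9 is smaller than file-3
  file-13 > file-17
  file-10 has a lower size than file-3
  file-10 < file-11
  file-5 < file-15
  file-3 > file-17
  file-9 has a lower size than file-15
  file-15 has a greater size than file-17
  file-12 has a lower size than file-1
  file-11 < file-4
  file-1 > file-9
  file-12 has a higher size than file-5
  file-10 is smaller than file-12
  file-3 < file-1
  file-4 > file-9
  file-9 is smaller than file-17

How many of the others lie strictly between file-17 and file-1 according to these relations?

Chaining upward from file-17 reaches: file-3, file-13, file-4, file-15.
Chaining downward from file-1 reaches: file-9, file-8, file-5, file-10, file-12, file-3.
Strictly between file-17 and file-1 are those in both lists: file-3 — 1 element.

1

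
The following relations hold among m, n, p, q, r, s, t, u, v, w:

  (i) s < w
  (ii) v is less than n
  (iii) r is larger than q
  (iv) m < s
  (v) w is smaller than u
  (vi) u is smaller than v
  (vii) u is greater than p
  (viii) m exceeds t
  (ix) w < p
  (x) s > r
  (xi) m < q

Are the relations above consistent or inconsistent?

consistent

Every relation is compatible with t < m < q < r < s < w < p < u < v < n; the set is consistent.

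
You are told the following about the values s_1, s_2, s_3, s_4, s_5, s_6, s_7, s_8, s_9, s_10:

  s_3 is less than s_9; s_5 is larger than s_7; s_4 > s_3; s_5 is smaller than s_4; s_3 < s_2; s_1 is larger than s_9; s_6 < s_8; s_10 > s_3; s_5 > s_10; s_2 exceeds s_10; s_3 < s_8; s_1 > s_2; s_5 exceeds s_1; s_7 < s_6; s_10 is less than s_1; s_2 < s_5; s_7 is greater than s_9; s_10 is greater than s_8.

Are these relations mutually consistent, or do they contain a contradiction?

consistent

The single ordering s_3 < s_9 < s_7 < s_6 < s_8 < s_10 < s_2 < s_1 < s_5 < s_4 satisfies every listed relation, so no contradiction arises.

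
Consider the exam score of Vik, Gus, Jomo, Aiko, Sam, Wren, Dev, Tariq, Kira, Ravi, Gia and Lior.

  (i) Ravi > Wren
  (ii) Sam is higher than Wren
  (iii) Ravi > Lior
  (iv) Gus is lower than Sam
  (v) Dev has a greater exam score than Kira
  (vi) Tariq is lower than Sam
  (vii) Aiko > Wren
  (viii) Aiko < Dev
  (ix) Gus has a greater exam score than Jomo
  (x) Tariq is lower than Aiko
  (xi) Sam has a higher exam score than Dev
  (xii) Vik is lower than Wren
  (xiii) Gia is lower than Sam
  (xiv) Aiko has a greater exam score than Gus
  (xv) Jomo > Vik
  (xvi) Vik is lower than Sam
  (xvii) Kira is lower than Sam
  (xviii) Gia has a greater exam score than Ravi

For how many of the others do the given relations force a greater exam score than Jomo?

The elements the relations force above Jomo are Gus, Aiko, Dev, Sam — no chain reaches any other.
That is 4.

4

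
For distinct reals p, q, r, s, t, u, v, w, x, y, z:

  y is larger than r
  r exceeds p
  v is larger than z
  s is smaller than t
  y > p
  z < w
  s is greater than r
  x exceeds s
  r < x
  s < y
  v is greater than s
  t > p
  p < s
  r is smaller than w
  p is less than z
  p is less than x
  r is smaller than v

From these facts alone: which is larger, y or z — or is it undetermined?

Following every chain through z: above z we get v, w; below z we get p.
y is not reached, and no chain runs the other way from y to z.
So the given relations leave the order of z and y undetermined.

undetermined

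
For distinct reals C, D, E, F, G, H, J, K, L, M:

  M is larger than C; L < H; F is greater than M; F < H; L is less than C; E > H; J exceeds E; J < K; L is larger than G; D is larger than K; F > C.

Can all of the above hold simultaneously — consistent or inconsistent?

The single ordering G < L < C < M < F < H < E < J < K < D satisfies every listed relation, so no contradiction arises.

consistent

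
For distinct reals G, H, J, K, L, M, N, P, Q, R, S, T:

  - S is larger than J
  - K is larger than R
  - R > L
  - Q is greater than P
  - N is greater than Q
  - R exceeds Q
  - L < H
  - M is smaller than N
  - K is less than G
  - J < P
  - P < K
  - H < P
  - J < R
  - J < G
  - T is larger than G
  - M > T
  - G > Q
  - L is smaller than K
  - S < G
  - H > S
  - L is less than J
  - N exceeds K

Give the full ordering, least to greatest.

L < J < S < H < P < Q < R < K < G < T < M < N

The consecutive links are each given: L < J; J < S; S < H; H < P; P < Q; Q < R; R < K; K < G; G < T; T < M; M < N.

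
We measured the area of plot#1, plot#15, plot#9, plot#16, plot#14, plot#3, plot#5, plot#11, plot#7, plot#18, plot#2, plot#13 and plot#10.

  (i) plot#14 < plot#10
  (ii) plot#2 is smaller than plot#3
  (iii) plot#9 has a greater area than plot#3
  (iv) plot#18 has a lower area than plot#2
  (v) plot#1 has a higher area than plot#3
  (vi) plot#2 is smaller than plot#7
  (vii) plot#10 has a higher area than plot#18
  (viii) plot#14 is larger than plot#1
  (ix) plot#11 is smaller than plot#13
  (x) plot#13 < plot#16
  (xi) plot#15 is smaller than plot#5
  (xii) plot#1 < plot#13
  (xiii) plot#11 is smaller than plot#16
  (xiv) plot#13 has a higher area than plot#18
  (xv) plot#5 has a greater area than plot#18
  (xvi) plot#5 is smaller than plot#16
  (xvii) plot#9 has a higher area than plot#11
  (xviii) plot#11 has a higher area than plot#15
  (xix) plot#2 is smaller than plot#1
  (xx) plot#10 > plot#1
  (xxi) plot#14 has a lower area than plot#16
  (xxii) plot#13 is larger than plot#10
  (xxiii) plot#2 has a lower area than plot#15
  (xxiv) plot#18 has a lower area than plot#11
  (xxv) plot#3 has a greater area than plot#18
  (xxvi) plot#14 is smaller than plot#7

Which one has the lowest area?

plot#18

Chaining upward from plot#18: directly above it, plot#2, plot#3, plot#11, plot#10, plot#5, plot#13; then plot#15, plot#1, plot#7, plot#9, plot#16; then plot#14.
That covers every other element, and nothing is given below plot#18, so plot#18 is the lowest area.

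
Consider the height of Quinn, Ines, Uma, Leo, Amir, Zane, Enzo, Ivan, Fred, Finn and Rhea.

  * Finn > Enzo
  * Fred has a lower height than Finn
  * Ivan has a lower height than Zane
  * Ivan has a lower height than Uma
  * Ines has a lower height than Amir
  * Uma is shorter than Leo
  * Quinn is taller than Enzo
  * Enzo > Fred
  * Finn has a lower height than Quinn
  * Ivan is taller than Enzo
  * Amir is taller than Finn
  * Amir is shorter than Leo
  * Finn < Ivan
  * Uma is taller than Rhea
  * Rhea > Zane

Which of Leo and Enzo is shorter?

Enzo < Finn and Finn < Ivan give Enzo < Ivan.
With Ivan < Zane: Enzo < Finn < Ivan < Zane.
Then Zane < Rhea extends the chain to Rhea.
Then Rhea < Uma extends the chain to Uma.
With Uma < Leo: Enzo < Finn < Ivan < Zane < Rhea < Uma < Leo.
So Enzo < Leo; Enzo is the shorter of the two.

Enzo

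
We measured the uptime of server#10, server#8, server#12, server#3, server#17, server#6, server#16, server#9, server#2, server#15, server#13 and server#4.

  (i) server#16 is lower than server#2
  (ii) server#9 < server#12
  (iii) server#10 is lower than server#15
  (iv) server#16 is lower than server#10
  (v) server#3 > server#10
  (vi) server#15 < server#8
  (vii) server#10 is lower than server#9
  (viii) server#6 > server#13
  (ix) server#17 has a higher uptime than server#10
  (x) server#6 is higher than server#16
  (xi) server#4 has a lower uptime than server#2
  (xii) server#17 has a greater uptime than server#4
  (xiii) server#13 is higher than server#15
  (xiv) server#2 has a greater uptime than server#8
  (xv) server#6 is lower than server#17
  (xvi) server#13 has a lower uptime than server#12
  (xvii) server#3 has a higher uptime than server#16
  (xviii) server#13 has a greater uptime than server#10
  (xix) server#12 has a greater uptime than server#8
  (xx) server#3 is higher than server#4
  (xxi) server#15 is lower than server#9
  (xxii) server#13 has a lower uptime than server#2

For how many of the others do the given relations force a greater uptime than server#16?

Directly above server#16: server#10, server#2, server#6, server#3.
One step further: server#15, server#13, server#9, server#17 (8 so far).
One step further: server#8, server#12 (10 so far).
No other element is forced above server#16 by the given relations, so the count is 10.

10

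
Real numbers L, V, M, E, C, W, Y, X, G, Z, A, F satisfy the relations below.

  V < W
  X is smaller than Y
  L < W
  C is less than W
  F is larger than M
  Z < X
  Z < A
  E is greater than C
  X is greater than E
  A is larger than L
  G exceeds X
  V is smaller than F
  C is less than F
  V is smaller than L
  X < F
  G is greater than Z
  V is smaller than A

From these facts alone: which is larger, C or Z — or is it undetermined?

Following every chain through C: above C we get W, E, X, G, F, Y.
Z is not reached, and no chain runs the other way from Z to C.
So the given relations leave the order of C and Z undetermined.

undetermined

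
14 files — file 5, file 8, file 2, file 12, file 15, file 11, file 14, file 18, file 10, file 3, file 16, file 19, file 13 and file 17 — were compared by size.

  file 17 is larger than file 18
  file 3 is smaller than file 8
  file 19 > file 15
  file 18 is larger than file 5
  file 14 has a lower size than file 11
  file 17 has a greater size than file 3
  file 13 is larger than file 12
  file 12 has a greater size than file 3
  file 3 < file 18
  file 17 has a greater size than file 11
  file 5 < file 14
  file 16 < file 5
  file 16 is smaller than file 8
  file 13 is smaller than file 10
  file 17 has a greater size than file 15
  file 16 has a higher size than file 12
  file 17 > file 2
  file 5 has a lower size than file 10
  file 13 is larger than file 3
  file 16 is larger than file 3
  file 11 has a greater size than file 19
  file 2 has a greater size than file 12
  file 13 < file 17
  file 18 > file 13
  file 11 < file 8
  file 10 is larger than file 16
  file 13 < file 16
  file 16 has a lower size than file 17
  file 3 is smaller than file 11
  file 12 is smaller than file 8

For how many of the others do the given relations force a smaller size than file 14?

5

The elements the relations force below file 14 are file 3, file 12, file 13, file 16, file 5 — no chain reaches any other.
That is 5.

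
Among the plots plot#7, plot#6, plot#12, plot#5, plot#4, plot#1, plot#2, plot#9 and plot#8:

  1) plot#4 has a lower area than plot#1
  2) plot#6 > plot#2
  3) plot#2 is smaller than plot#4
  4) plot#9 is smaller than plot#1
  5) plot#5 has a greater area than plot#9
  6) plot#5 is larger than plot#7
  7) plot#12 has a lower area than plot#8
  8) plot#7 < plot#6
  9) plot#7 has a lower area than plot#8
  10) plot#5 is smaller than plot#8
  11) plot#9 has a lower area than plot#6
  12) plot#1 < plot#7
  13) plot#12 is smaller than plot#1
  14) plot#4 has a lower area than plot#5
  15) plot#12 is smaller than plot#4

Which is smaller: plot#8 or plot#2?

plot#2 < plot#4 and plot#4 < plot#1 give plot#2 < plot#1.
Then plot#1 < plot#7 extends the chain to plot#7.
Then plot#7 < plot#5 extends the chain to plot#5.
Then plot#5 < plot#8 extends the chain to plot#8.
So plot#2 < plot#8; plot#2 is the smaller of the two.

plot#2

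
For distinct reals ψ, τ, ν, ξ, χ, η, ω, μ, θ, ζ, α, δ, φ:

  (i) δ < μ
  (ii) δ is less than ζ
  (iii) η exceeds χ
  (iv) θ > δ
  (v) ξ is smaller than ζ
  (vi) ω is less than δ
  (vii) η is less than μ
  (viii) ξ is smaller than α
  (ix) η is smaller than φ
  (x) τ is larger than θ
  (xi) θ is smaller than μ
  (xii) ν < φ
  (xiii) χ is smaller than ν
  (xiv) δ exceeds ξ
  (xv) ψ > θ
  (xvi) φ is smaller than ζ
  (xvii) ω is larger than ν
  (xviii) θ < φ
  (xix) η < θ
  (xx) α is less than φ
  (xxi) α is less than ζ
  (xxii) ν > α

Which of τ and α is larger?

The relevant relations are α < ν; ν < ω; ω < δ; δ < θ; θ < τ.
Together: α < ν < ω < δ < θ < τ.
So α < τ; τ is the larger of the two.

τ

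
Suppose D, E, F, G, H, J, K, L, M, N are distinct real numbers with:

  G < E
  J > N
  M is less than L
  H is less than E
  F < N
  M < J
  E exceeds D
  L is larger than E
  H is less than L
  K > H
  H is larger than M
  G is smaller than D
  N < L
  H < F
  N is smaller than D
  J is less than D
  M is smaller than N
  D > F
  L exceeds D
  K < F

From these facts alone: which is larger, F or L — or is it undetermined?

L

F < N < J < D < E < L, by transitivity through N, J, D, E.
So L is larger.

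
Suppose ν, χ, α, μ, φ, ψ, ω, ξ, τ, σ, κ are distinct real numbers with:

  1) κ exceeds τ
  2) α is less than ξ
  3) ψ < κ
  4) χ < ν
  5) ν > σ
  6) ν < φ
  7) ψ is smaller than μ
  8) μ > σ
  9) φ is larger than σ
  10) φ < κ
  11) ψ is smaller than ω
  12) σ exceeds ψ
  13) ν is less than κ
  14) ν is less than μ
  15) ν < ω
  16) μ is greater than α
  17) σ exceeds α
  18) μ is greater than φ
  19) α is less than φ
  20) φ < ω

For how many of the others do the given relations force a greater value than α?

7

The elements the relations force above α are ξ, σ, ν, φ, μ, κ, ω — no chain reaches any other.
That is 7.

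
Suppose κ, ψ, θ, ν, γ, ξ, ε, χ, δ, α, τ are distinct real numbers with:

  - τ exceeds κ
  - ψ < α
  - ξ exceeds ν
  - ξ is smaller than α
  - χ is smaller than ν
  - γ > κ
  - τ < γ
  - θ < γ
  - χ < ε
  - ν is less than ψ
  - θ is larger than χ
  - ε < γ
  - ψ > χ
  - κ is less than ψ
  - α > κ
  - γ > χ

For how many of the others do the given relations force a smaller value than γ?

5

From γ the given relations immediately reach χ, ε, κ, τ, θ.
No other element is forced below γ by the given relations, so the count is 5.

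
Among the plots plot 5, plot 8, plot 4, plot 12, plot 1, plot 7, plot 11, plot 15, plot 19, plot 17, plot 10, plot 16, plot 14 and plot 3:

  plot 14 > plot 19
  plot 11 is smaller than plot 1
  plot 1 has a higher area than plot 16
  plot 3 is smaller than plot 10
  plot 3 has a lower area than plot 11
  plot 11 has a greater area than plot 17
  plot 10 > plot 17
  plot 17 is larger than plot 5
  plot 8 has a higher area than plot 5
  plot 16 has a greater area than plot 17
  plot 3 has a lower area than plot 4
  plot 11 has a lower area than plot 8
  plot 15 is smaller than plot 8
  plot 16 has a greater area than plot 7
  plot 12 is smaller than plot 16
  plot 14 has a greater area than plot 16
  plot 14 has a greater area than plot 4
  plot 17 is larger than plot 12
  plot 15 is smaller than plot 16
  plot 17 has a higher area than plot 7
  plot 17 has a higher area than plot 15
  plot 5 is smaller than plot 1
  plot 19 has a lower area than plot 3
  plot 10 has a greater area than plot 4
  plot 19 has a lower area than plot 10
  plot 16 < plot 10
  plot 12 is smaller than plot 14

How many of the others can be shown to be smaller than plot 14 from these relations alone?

9

The elements the relations force below plot 14 are plot 19, plot 15, plot 5, plot 3, plot 12, plot 7, plot 17, plot 4, plot 16 — no chain reaches any other.
That is 9.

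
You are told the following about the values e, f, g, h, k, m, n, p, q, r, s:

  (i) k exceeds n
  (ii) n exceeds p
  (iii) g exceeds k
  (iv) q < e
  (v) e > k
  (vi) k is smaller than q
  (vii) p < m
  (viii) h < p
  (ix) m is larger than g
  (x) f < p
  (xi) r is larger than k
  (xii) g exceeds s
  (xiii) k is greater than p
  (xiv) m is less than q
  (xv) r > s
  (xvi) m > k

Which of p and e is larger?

e

p < n and n < k give p < k.
Then k < g extends the chain to g.
Then g < m extends the chain to m.
With m < q: p < n < k < g < m < q.
With q < e: p < n < k < g < m < q < e.
So p < e; e is the larger of the two.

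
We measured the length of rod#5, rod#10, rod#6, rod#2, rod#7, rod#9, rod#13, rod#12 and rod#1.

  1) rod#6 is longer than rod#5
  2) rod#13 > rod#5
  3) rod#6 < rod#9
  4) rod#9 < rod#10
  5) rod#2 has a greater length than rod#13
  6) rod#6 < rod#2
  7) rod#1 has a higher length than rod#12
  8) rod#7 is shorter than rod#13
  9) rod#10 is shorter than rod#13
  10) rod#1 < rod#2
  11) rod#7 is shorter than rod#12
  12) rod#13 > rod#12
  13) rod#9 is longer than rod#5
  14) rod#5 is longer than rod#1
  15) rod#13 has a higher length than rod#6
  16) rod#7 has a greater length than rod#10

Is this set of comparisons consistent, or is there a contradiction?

inconsistent

We have rod#7 < rod#12 stated directly, yet also rod#12 < rod#1 < rod#5 < rod#6 < rod#9 < rod#10 < rod#7 by chaining the others — so rod#12 < rod#7. Contradiction.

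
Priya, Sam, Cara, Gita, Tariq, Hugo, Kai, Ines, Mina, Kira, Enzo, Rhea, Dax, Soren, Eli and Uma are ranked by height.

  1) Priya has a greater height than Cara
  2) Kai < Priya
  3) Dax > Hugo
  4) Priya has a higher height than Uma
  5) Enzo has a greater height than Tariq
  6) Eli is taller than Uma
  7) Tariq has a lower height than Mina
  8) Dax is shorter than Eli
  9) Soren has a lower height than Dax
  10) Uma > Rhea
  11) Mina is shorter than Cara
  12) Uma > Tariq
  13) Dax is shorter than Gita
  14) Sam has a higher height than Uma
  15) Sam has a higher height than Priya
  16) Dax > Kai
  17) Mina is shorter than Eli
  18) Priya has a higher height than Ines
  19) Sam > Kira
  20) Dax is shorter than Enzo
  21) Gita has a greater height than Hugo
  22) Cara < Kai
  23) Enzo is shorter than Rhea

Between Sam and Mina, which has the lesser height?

Mina < Cara and Cara < Kai give Mina < Kai.
With Kai < Dax: Mina < Cara < Kai < Dax.
Then Dax < Enzo extends the chain to Enzo.
Then Enzo < Rhea extends the chain to Rhea.
With Rhea < Uma: Mina < Cara < Kai < Dax < Enzo < Rhea < Uma.
With Uma < Priya: Mina < Cara < Kai < Dax < Enzo < Rhea < Uma < Priya.
Then Priya < Sam extends the chain to Sam.
So Mina < Sam; Mina is the shorter of the two.

Mina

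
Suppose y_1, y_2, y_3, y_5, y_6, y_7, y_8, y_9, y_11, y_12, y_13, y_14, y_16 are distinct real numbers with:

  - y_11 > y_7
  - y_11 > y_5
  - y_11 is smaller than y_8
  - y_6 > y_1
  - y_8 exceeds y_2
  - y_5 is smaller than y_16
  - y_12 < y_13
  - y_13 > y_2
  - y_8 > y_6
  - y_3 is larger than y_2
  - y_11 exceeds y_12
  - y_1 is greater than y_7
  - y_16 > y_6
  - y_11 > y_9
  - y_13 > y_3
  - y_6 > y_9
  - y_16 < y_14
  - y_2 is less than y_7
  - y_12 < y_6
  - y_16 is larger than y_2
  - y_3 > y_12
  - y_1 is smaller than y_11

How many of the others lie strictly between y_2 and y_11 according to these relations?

2

Chaining upward from y_2 reaches: y_7, y_1, y_3, y_6, y_16, y_13, y_14, y_8.
Chaining downward from y_11 reaches: y_5, y_7, y_9, y_1, y_12.
Strictly between y_2 and y_11 are those in both lists: y_7, y_1 — 2 elements.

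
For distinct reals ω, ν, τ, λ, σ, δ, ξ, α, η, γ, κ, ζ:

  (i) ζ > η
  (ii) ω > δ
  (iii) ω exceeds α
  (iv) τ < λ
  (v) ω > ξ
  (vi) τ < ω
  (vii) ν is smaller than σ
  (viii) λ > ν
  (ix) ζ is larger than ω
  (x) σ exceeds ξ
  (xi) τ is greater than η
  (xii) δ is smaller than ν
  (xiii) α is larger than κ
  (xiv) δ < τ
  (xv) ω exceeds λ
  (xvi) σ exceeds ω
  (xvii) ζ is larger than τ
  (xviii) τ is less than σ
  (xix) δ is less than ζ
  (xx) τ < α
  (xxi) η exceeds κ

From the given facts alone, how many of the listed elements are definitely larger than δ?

Directly above δ: τ, ν, ω, ζ.
One step further: α, λ, σ (7 so far).
Nothing else is reachable above δ; 7 in all.

7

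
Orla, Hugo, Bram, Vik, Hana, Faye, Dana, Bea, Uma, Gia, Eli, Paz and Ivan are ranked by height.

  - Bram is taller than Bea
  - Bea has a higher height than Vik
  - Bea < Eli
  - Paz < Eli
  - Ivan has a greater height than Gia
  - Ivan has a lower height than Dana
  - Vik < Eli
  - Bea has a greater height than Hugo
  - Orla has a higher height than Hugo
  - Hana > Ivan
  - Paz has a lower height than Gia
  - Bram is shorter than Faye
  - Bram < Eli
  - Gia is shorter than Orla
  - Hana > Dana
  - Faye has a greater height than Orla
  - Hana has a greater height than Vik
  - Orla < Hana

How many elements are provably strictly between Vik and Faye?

The relations place Vik below Faye. An element lies strictly between them when it is forced above Vik and also forced below Faye.
Above Vik: {Bea, Bram, Hana, Eli}. Below Faye: {Paz, Gia, Hugo, Bea, Bram, Orla}.
Intersection: {Bea, Bram} — 2.

2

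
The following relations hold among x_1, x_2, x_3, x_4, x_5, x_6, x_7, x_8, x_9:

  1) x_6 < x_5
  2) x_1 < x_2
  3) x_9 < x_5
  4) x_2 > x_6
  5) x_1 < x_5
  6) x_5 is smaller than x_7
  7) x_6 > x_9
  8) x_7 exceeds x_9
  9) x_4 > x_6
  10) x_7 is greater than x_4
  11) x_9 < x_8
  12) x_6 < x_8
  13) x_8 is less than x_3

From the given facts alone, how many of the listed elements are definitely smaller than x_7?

The elements the relations force below x_7 are x_9, x_6, x_1, x_5, x_4 — no chain reaches any other.
That is 5.

5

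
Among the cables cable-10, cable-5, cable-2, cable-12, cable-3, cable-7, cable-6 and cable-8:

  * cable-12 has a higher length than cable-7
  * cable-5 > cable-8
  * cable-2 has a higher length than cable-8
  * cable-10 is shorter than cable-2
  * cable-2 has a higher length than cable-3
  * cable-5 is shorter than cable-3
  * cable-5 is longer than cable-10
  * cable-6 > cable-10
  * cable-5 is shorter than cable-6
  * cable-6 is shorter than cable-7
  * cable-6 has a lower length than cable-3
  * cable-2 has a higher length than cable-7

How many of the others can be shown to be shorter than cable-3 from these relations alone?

4

The elements the relations force below cable-3 are cable-8, cable-10, cable-5, cable-6 — no chain reaches any other.
That is 4.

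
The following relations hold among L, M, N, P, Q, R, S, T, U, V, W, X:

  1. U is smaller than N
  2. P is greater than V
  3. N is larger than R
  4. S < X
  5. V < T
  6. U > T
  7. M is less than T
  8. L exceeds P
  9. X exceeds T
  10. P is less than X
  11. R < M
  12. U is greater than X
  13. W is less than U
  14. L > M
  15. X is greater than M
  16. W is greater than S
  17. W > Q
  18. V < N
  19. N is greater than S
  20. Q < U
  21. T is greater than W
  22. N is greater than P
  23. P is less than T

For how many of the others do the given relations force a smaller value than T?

From T the given relations immediately reach M, V, W, P.
From those, R, S, Q — 7 in total.
No other element is forced below T by the given relations, so the count is 7.

7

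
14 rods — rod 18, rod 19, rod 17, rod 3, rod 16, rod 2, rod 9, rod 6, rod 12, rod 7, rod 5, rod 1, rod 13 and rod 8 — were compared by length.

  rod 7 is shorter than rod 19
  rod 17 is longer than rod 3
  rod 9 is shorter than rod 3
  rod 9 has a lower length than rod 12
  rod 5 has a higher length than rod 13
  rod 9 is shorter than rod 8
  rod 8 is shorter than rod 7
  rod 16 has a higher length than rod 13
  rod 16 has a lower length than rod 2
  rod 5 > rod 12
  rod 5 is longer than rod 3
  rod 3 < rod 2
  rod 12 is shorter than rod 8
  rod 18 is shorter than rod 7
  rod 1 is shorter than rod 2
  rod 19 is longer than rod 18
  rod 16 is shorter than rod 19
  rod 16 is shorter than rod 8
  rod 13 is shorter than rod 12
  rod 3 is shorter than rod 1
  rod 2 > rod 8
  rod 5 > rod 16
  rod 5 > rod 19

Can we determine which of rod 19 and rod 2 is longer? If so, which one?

undetermined

Following every chain through rod 19: above rod 19 we get rod 5; below rod 19 we get rod 13, rod 18, rod 9, rod 12, rod 16, rod 8, rod 7.
rod 2 is not reached, and no chain runs the other way from rod 2 to rod 19.
So the given relations leave the order of rod 19 and rod 2 undetermined.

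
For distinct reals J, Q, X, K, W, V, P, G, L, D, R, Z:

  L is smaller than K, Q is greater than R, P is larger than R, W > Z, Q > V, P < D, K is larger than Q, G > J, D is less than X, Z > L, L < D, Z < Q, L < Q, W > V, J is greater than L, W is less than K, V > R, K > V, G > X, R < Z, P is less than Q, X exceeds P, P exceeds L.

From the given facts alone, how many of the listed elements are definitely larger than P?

The elements the relations force above P are D, Q, X, G, K — no chain reaches any other.
That is 5.

5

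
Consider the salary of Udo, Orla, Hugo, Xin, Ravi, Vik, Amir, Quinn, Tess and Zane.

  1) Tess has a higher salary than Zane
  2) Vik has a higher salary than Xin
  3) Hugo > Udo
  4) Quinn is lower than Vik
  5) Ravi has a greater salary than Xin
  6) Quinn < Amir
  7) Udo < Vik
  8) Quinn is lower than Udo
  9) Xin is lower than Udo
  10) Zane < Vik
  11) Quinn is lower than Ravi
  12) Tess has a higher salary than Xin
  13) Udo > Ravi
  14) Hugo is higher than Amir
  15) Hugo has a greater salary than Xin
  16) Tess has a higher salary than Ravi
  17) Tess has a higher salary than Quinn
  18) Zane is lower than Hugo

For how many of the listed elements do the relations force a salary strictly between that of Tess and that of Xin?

1

The relations place Xin below Tess. An element lies strictly between them when it is forced above Xin and also forced below Tess.
Above Xin: {Ravi, Udo, Vik, Hugo}. Below Tess: {Quinn, Ravi, Zane}.
Intersection: {Ravi} — 1.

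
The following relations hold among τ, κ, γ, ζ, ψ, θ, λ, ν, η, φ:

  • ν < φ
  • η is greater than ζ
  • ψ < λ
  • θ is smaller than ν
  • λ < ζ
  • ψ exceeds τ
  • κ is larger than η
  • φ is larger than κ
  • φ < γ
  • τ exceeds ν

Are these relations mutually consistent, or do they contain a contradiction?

Every relation is compatible with θ < ν < τ < ψ < λ < ζ < η < κ < φ < γ; the set is consistent.

consistent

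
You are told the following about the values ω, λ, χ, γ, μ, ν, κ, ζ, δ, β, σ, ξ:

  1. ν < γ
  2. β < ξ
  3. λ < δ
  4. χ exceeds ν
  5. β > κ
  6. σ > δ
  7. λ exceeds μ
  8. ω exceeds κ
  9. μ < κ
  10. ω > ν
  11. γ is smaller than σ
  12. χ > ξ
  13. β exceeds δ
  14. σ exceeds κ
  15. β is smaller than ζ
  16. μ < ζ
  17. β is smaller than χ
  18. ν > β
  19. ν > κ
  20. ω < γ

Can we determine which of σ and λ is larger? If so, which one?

λ < δ and δ < β give λ < β.
With β < ν: λ < δ < β < ν.
Then ν < ω extends the chain to ω.
Then ω < γ extends the chain to γ.
Then γ < σ extends the chain to σ.
So σ is larger.

σ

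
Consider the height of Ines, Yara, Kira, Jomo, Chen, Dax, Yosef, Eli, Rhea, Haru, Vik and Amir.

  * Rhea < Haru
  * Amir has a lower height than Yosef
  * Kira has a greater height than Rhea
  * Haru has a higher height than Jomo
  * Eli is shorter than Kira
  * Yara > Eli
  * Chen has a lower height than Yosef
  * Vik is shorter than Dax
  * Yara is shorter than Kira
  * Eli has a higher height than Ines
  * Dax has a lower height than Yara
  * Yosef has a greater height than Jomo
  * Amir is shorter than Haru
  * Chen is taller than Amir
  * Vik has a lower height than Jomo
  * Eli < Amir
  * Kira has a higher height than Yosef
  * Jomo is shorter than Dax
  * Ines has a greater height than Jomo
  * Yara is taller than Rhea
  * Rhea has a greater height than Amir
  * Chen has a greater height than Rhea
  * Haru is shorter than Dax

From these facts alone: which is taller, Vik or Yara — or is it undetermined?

Link the given pairs in sequence: Vik < Jomo; Jomo < Ines; Ines < Eli; Eli < Amir; Amir < Rhea; Rhea < Haru; Haru < Dax; Dax < Yara.
Together: Vik < Jomo < Ines < Eli < Amir < Rhea < Haru < Dax < Yara.
So Yara is taller.

Yara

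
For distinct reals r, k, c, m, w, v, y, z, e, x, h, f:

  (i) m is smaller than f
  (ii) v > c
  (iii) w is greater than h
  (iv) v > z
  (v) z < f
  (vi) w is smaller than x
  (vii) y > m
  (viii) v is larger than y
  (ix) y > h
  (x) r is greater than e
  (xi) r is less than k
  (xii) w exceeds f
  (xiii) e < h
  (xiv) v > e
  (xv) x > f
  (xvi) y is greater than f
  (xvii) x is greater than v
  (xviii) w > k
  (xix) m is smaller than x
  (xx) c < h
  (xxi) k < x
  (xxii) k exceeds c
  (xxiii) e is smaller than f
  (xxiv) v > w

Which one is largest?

x

c is not greatest since c < k; e is not greatest since e < f; m is not greatest since m < x; r is not greatest since r < k; h is not greatest since h < w; z is not greatest since z < v; f is not greatest since f < x; k is not greatest since k < w; y is not greatest since y < v; w is not greatest since w < x; v is not greatest since v < x.
Only x has nothing above it, so x is the largest.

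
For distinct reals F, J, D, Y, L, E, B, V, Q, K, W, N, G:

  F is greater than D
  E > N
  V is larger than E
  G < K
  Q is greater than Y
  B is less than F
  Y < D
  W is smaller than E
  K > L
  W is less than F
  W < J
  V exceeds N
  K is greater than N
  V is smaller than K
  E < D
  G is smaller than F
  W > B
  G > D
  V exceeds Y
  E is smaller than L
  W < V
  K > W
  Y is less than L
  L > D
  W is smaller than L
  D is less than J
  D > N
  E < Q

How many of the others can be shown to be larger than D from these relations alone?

5

Directly above D: L, J, G, F.
One step further: K (5 so far).
No other element is forced above D by the given relations, so the count is 5.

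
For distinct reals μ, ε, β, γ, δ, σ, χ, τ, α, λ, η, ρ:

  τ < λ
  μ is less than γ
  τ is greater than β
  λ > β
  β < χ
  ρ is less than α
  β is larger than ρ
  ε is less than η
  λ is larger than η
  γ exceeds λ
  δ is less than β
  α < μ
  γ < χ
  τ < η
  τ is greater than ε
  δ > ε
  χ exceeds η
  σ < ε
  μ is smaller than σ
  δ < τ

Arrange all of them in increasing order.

Each adjacent pair is fixed by a given relation: ρ < α; α < μ; μ < σ; σ < ε; ε < δ; δ < β; β < τ; τ < η; η < λ; λ < γ; γ < χ. Chaining them end to end gives the full order.

ρ < α < μ < σ < ε < δ < β < τ < η < λ < γ < χ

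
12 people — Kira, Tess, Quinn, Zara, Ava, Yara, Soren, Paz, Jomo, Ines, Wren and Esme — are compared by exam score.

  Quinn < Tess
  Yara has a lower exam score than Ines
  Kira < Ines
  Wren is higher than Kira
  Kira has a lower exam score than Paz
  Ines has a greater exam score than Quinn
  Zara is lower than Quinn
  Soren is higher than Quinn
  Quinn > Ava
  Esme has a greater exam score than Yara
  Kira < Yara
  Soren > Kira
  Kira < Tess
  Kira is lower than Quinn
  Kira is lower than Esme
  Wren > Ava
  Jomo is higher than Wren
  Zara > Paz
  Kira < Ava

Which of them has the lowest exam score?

Kira

Chaining upward from Kira: directly above it, Ava, Yara, Paz, Quinn, Wren, Esme, Tess, Soren, Ines; then Zara, Jomo.
That covers every other element, and nothing is given below Kira, so Kira is the lowest exam score.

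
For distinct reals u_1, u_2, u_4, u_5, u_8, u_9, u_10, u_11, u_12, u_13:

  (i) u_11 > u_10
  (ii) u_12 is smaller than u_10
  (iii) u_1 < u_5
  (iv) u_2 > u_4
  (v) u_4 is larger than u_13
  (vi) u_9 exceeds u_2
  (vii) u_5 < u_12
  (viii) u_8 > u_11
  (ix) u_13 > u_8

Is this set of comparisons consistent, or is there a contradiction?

consistent

The single ordering u_1 < u_5 < u_12 < u_10 < u_11 < u_8 < u_13 < u_4 < u_2 < u_9 satisfies every listed relation, so no contradiction arises.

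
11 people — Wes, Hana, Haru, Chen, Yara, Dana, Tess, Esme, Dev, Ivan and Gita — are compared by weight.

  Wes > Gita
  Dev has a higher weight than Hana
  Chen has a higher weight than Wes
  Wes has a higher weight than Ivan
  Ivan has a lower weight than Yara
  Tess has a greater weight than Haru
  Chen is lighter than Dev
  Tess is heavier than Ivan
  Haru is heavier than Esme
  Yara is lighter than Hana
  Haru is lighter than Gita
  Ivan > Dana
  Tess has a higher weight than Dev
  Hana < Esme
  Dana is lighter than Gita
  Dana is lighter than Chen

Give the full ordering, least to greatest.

Dana < Ivan < Yara < Hana < Esme < Haru < Gita < Wes < Chen < Dev < Tess

Each adjacent pair is fixed by a given relation: Dana < Ivan; Ivan < Yara; Yara < Hana; Hana < Esme; Esme < Haru; Haru < Gita; Gita < Wes; Wes < Chen; Chen < Dev; Dev < Tess. Chaining them end to end gives the full order.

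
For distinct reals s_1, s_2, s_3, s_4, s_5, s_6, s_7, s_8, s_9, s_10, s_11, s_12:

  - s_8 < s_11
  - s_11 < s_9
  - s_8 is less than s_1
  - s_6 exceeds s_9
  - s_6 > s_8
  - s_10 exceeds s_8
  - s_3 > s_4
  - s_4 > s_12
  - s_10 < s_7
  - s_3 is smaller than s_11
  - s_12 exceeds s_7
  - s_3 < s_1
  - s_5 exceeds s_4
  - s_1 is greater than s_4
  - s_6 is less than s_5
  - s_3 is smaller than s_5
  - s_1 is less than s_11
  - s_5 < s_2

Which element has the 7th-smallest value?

s_1

The consecutive relations fix a unique order: s_8 < s_10 < s_7 < s_12 < s_4 < s_3 < s_1 < s_11 < s_9 < s_6 < s_5 < s_2.
The 7th smallest is s_1.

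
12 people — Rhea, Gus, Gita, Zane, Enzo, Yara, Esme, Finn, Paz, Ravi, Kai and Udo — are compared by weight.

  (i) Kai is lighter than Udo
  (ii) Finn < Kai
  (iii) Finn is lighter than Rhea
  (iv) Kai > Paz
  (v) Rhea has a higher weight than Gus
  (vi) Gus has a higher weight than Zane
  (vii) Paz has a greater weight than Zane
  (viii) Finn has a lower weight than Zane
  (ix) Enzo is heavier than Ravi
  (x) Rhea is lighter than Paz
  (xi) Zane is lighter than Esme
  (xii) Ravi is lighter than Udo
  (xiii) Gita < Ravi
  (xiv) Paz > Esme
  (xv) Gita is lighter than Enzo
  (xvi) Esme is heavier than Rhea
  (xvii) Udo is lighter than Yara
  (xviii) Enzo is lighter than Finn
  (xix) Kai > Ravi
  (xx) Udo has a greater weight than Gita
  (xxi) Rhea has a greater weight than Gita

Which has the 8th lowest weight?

Piecing the relations together gives one ordering: Gita < Ravi < Enzo < Finn < Zane < Gus < Rhea < Esme < Paz < Kai < Udo < Yara.
The 8th smallest is Esme.

Esme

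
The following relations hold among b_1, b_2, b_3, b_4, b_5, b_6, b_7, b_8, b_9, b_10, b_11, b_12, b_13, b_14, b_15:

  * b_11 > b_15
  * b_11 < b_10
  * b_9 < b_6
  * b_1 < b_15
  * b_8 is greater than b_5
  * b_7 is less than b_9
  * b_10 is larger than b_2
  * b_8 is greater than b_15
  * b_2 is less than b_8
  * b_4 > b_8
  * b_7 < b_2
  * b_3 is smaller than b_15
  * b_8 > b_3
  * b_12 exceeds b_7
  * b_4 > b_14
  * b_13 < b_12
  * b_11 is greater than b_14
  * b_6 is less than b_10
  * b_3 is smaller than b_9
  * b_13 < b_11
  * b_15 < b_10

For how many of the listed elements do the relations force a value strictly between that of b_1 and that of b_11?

1

The relations place b_1 below b_11. An element lies strictly between them when it is forced above b_1 and also forced below b_11.
Above b_1: {b_15, b_8, b_10, b_4}. Below b_11: {b_3, b_14, b_15, b_13}.
Intersection: {b_15} — 1.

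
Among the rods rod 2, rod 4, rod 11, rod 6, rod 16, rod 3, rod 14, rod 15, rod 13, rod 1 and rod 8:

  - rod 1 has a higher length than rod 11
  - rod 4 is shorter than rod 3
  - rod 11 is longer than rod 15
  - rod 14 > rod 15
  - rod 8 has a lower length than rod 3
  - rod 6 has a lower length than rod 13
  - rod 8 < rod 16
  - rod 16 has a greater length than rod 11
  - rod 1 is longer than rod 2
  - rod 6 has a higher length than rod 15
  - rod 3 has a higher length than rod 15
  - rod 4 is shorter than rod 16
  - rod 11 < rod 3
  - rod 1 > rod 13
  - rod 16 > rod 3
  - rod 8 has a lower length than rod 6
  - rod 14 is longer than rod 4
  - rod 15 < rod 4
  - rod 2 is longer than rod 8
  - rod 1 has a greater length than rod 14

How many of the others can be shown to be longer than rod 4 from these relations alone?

From rod 4 the given relations immediately reach rod 14, rod 3, rod 16.
From those, rod 1 — 4 in total.
No other element is forced above rod 4 by the given relations, so the count is 4.

4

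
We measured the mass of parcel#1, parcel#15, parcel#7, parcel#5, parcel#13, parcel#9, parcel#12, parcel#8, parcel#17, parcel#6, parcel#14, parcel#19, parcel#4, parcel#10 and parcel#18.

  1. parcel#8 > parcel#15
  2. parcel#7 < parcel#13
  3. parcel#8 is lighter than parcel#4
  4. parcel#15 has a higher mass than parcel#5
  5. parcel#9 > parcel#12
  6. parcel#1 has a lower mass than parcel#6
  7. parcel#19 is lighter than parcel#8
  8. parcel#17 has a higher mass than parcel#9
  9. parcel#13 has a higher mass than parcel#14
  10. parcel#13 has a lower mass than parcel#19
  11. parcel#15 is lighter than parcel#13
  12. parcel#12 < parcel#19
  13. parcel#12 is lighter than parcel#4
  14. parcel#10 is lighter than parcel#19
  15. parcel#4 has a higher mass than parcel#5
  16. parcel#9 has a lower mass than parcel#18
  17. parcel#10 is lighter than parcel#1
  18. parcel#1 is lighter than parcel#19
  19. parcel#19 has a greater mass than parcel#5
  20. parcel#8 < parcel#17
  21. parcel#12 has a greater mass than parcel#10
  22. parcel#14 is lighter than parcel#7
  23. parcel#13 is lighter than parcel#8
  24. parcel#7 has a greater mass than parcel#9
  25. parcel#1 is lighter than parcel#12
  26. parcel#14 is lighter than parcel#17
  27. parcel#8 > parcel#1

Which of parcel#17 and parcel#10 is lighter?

parcel#10 < parcel#1 and parcel#1 < parcel#12 give parcel#10 < parcel#12.
With parcel#12 < parcel#9: parcel#10 < parcel#1 < parcel#12 < parcel#9.
With parcel#9 < parcel#7: parcel#10 < parcel#1 < parcel#12 < parcel#9 < parcel#7.
Then parcel#7 < parcel#13 extends the chain to parcel#13.
Then parcel#13 < parcel#8 extends the chain to parcel#8.
With parcel#8 < parcel#17: parcel#10 < parcel#1 < parcel#12 < parcel#9 < parcel#7 < parcel#13 < parcel#8 < parcel#17.
So parcel#10 < parcel#17; parcel#10 is the lighter of the two.

parcel#10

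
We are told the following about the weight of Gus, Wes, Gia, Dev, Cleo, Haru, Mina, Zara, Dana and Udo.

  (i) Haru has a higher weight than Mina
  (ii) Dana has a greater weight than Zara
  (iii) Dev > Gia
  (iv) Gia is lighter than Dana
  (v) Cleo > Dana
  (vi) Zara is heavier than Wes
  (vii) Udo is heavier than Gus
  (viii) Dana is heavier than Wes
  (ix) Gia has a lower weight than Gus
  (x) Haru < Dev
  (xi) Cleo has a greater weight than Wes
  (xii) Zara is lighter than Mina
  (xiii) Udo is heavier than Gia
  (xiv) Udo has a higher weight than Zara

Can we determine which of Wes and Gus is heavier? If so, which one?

undetermined

Following every chain through Wes: above Wes we get Zara, Mina, Dana, Haru, Dev, Udo, Cleo.
Gus is not reached, and no chain runs the other way from Gus to Wes.
So the given relations leave the order of Wes and Gus undetermined.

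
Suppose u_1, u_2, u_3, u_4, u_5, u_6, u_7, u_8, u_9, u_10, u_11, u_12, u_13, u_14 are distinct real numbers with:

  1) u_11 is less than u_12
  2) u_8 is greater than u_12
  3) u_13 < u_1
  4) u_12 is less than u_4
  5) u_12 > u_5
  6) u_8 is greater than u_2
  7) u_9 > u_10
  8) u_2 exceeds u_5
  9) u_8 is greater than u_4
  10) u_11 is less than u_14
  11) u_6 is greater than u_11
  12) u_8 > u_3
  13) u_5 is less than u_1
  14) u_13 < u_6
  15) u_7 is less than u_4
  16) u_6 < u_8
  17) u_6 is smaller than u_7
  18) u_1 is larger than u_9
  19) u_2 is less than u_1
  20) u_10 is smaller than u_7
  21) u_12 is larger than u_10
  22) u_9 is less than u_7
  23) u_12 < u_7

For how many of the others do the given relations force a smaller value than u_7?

7

The elements the relations force below u_7 are u_11, u_10, u_13, u_5, u_9, u_12, u_6 — no chain reaches any other.
That is 7.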